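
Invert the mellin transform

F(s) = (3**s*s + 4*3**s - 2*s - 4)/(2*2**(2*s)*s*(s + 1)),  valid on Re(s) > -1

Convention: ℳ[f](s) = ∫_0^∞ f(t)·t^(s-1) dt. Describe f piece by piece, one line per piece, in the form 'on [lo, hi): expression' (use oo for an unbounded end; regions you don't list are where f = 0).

on [0, 1/4): 2*t
on [1/4, 3/4): 2 - 2*t

remove the common scale on t first: t on [0, 1/2); 2 - t on [1/2, 3/2)
treat the 2 regions marked off by 1/4 separately and sum
segment [0, 1/4) carries 2*t; integrate it
the [1/4, 3/4) slice contributes ∫ (2 - 2*t)·t^(s-1) dt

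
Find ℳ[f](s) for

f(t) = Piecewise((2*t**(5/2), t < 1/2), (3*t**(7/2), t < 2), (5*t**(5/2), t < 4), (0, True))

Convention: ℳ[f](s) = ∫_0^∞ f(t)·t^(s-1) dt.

(13*2**(1/2 - s) + 2**(3/2 - s)*s - 5*2**(s + 13/2) + 2**(s + 15/2)*s + 35*2**(2*s + 9) + 5*2**(2*s + 10)*s)/(8*(4*s**2 + 24*s + 35))
  Re(s) > -5/2

breakpoints 1/2, 2: one integral from each of the 3 segments
[0, 1/2) adds the kernel integral of 2*t**(5/2)
segment 1/2 to 2 holds 3*t**(7/2); add its integral
segment [2, 4) carries 5*t**(5/2); integrate it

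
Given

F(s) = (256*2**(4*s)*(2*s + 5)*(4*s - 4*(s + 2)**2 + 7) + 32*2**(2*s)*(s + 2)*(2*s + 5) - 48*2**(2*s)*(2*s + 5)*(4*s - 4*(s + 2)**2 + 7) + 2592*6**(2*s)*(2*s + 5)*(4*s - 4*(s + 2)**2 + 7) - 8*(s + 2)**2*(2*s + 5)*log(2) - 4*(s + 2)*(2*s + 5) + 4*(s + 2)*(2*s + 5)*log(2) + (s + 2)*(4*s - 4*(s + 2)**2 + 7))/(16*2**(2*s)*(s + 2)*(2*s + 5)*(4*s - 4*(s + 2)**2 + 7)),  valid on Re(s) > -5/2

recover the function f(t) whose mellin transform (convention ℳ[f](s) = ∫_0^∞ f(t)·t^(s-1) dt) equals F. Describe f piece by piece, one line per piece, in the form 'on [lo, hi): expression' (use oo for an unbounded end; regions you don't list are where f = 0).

on [0, 1/4): t**(5/2)
on [1/4, 1): t**(3/2)*log(sqrt(t))
on [1, 4): 3*t**2
on [4, 9): 2*t**2

remove the shared t-power first: sqrt(t) on [0, 1/4); log(sqrt(t))/sqrt(t) on [1/4, 1); 3 on [1, 4); …
strip the power substitution: t on [0, 1/2); log(t)/t on [1/2, 1); 3 on [1, 2); …
along the cuts 1/4, 1, 4, ℳ[f](s) splits into 4 integrals
[0, 1/4) adds the kernel integral of t**(5/2)
on [1/4, 1) integrate f = t**(3/2)*log(sqrt(t)) against the kernel
segment [1, 4) carries 3*t**2; integrate it
the [4, 9) slice contributes ∫ 2*t**2·t^(s-1) dt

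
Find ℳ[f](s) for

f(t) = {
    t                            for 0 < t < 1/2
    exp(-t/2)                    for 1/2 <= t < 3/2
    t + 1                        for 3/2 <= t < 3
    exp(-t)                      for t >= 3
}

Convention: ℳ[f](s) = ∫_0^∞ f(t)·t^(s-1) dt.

cuts at 1/2, 3/2, 3: linearity sums the 4 kernel integrals
on [0, 1/2): add ∫ t·t^(s-1) dt
the [1/2, 3/2) slice contributes ∫ exp(-t/2)·t^(s-1) dt
over [3/2, 3), the kernel integral of (t + 1) enters the sum
between 3 and ∞ the integrand is exp(-t)·t^(s-1)

(2*2**s*s*(s + 1)*uppergamma(s, 3) - 5*3**s*s - 2*3**s + 2*4**s*s*(s + 1)*uppergamma(s, 1/4) - 2*4**s*s*(s + 1)*uppergamma(s, 3/4) + 8*6**s*s + 2*6**s + s)/(2*2**s*s*(s + 1))
  Re(s) > -1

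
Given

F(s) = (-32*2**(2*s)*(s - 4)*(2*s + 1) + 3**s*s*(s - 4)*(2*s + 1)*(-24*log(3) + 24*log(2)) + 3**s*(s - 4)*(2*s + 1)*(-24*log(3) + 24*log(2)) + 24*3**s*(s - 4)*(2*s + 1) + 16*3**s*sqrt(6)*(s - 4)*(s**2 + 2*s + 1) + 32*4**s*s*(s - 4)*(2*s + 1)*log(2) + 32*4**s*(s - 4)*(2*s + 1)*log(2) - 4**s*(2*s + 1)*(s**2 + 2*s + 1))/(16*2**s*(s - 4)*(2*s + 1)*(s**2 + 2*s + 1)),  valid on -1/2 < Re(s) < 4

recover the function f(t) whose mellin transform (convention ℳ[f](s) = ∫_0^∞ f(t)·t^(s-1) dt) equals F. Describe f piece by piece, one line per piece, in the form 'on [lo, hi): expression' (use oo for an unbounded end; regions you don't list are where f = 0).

on [0, 3/2): sqrt(t)
on [3/2, 2): t*log(t)
on [2, oo): t**(-4)

summing 3 kernel integrals split by 3/2, 2 yields ℳ[f](s)
piece [0, 3/2): integrate sqrt(t) against the kernel
∫ over [3/2, 2) of t*log(t)·t^(s-1) joins the sum
over [2, ∞), the kernel integral of t**(-4) enters the sum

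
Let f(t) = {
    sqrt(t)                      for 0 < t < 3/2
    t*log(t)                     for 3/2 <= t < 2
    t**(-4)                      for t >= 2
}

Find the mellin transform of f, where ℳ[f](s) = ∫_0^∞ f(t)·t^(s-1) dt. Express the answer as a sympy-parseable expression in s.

decompose at 3/2, 2; ℳ[f](s) sums the 3 pieces' integrals
on [0, 3/2) integrate f = sqrt(t) against the kernel
on [3/2, 2): add ∫ t*log(t)·t^(s-1) dt
segment [2, ∞) carries t**(-4); integrate it

(-32*2**(2*s)*(s - 4)*(2*s + 1) + 3**s*s*(s - 4)*(2*s + 1)*(-24*log(3) + 24*log(2)) + 3**s*(s - 4)*(2*s + 1)*(-24*log(3) + 24*log(2)) + 24*3**s*(s - 4)*(2*s + 1) + 16*3**s*sqrt(6)*(s - 4)*(s**2 + 2*s + 1) + 32*4**s*s*(s - 4)*(2*s + 1)*log(2) + 32*4**s*(s - 4)*(2*s + 1)*log(2) - 4**s*(2*s + 1)*(s**2 + 2*s + 1))/(16*2**s*(s - 4)*(2*s + 1)*(s**2 + 2*s + 1))
  -1/2 < Re(s) < 4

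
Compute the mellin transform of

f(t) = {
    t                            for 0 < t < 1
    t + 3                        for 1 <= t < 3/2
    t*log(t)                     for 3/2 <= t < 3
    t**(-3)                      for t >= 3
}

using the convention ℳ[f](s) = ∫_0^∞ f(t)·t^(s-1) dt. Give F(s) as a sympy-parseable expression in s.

(-162*2**s*s*(s - 3)*(s**2 + 2*s + 1) - 162*2**s*(s - 3)*(s**2 + 2*s + 1) - 81*3**s*s**2*(s - 3)*(s + 1)*log(3) + 81*3**s*s**2*(s - 3)*(s + 1)*log(2) - 81*3**s*s*(s - 3)*(s + 1)*log(3) + 81*3**s*s*(s - 3)*(s + 1)*log(2) + 81*3**s*s*(s - 3)*(s + 1) + 243*3**s*s*(s - 3)*(s**2 + 2*s + 1) + 162*3**s*(s - 3)*(s**2 + 2*s + 1) + 162*6**s*s**2*(s - 3)*(s + 1)*log(3) - 162*6**s*s*(s - 3)*(s + 1) + 162*6**s*s*(s - 3)*(s + 1)*log(3) - 2*6**s*s*(s + 1)*(s**2 + 2*s + 1))/(54*2**s*s*(s - 3)*(s + 1)*(s**2 + 2*s + 1))
  -1 < Re(s) < 3

linearity at 1, 3/2, 3 turns ℳ[f](s) into 4 summed integrals
on [0, 1) integrate f = t against the kernel
∫ (t + 3)·t^(s-1) over [1, 3/2)
over [3/2, 3), the kernel integral of t*log(t) enters the sum
∫ over [3, ∞) of t**(-3)·t^(s-1) joins the sum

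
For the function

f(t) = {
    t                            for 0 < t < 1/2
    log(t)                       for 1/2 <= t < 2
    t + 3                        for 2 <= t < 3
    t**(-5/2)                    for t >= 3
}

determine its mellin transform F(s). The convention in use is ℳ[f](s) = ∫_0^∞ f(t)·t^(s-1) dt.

(-270*2**(2*s)*s**2*(2*s - 5) + 54*2**(2*s)*s*(s + 1)*(2*s - 5)*log(2) - 162*2**(2*s)*s*(2*s - 5) - 54*2**(2*s)*(s + 1)*(2*s - 5) - 4*sqrt(3)*6**s*s**2*(s + 1) + 324*6**s*s**2*(2*s - 5) + 162*6**s*s*(2*s - 5) + 27*s**2*(2*s - 5) + 54*s*(s + 1)*(2*s - 5)*log(2) + (2*s - 5)*(54*s + 54))/(54*2**s*s**2*(s + 1)*(2*s - 5))
  -1 < Re(s) < 5/2

along the cuts 1/2, 2, 3, ℳ[f](s) splits into 4 integrals
segment [0, 1/2) carries t; integrate it
segment [1/2, 2) carries log(t); integrate it
∫ (t + 3)·t^(s-1) over [2, 3)
for t in [3, ∞): the term is ∫ t**(-5/2)·t^(s-1)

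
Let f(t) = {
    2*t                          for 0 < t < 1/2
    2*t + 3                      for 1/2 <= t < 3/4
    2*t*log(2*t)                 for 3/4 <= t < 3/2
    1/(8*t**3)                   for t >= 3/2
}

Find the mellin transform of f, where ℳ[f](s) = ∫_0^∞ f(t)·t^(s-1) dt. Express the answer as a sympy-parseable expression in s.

undo the common scale on t: t on [0, 1); t + 3 on [1, 3/2); t*log(t) on [3/2, 3); …
decompose at 1/2, 3/4, 3/2; ℳ[f](s) sums the 4 pieces' integrals
∫ 2*t·t^(s-1) over [0, 1/2)
[1/2, 3/4) adds the kernel integral of (2*t + 3)
piece [3/4, 3/2): integrate 2*t*log(2*t) against the kernel
the [3/2, ∞) slice contributes ∫ 1/(8*t**3)·t^(s-1) dt

(-162*2**s*s*(s - 3)*(s**2 + 2*s + 1) - 162*2**s*(s - 3)*(s**2 + 2*s + 1) - 81*3**s*s**2*(s - 3)*(s + 1)*log(3) + 81*3**s*s**2*(s - 3)*(s + 1)*log(2) - 81*3**s*s*(s - 3)*(s + 1)*log(3) + 81*3**s*s*(s - 3)*(s + 1)*log(2) + 81*3**s*s*(s - 3)*(s + 1) + 243*3**s*s*(s - 3)*(s**2 + 2*s + 1) + 162*3**s*(s - 3)*(s**2 + 2*s + 1) + 162*6**s*s**2*(s - 3)*(s + 1)*log(3) - 162*6**s*s*(s - 3)*(s + 1) + 162*6**s*s*(s - 3)*(s + 1)*log(3) - 2*6**s*s*(s + 1)*(s**2 + 2*s + 1))/(54*2**(2*s)*s*(s - 3)*(s + 1)*(s**2 + 2*s + 1))
  -1 < Re(s) < 3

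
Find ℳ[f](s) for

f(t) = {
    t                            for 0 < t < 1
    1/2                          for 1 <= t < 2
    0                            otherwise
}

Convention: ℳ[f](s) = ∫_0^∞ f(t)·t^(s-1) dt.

linearity at 1 turns ℳ[f](s) into 2 summed integrals
the [0, 1) slice contributes ∫ t·t^(s-1) dt
for t in [1, 2): the term is ∫ 1/2·t^(s-1)

(2**s*(s + 1) + s - 1)/(2*s*(s + 1))
  Re(s) > -1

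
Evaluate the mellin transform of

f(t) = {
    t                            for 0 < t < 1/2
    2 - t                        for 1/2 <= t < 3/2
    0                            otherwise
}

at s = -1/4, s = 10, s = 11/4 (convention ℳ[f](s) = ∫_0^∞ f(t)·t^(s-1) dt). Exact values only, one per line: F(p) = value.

F(-1/4) = 2*2**(1/4)*(14 - 5*3**(3/4))/3
F(10) = 413331/112640
F(11/4) = 2**(1/4)*(-38 + 243*3**(3/4))/660

summing 2 kernel integrals split by 1/2 yields ℳ[f](s)
piece [0, 1/2): integrate t against the kernel
∫ over [1/2, 3/2) of (2 - t)·t^(s-1) joins the sum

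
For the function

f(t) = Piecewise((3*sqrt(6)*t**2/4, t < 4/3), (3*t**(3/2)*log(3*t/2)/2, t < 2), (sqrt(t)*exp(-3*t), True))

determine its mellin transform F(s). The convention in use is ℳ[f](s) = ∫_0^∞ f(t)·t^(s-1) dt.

invert the shared t-power to get 3*sqrt(6)*t**(3/2)/4 on [0, 4/3); 3*t*log(3*t/2)/2 on [4/3, 2); exp(-3*t) on [2, ∞)
undo the common scale on t: t**(3/2) on [0, 2); t*log(t) on [2, 3); exp(-2*t) on [3, ∞)
breakpoints 4/3, 2: one integral from each of the 3 segments
on [0, 4/3) integrate f = 3*sqrt(6)*t**2/4 against the kernel
over [4/3, 2), the kernel integral of 3*t**(3/2)*log(3*t/2)/2 enters the sum
for t in [2, ∞): the term is ∫ sqrt(t)*exp(-3*t)·t^(s-1)

(-4*12**(s + 1/2)*(s + 2)*(2*s + 1)*log(2) - 8*12**(s + 1/2)*(s + 2)*log(2) + 8*12**(s + 1/2)*(s + 2) + 2*12**(s + 1/2)*sqrt(2)*(8*s + (2*s + 1)**2 + 8) + 6*18**(s + 1/2)*(s + 2)*(2*s + 1)*log(3) - 12*18**(s + 1/2)*(s + 2) + 12*18**(s + 1/2)*(s + 2)*log(3) + 3**(s + 1/2)*(s + 2)*(8*s + (2*s + 1)**2 + 8)*uppergamma(s + 1/2, 6))/(3*3**(2*s)*(s + 2)*(8*s + (2*s + 1)**2 + 8))
  Re(s) > -2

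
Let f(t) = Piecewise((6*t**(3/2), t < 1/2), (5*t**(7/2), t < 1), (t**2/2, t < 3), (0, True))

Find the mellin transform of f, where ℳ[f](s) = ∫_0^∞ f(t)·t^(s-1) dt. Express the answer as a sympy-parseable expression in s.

(38*2**(1/2 - s)*s**2 + 229*2**(1/2 - s)*s + 306*2**(1/2 - s) + 144*3**s*s**2 + 720*3**s*s + 756*3**s + 144*s**2 + 480*s + 396)/(8*(4*s**3 + 28*s**2 + 61*s + 42))
  Re(s) > -3/2

split f at 1/2, 1: ℳ[f](s) collects 3 kernel integrals
segment 0 to 1/2 holds 6*t**(3/2); add its integral
the [1/2, 1) slice contributes ∫ 5*t**(7/2)·t^(s-1) dt
∫ over [1, 3) of t**2/2·t^(s-1) joins the sum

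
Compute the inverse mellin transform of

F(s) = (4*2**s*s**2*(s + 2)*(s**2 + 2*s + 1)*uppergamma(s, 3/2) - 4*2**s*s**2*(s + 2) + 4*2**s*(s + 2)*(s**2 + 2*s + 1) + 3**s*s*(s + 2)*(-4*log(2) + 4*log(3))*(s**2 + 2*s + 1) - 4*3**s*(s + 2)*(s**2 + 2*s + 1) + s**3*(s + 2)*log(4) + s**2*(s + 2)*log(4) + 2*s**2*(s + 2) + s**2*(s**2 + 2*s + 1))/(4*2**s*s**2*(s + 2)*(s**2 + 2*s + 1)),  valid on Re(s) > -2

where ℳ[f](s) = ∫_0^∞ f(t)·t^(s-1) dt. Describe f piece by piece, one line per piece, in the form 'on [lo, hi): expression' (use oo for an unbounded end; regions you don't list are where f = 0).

on [0, 1/2): t**2
on [1/2, 1): t*log(t)
on [1, 3/2): log(t)
on [3/2, oo): exp(-t)

the 4 pieces separated at 1/2, 1, 3/2 each add one integral
over [0, 1/2), the kernel integral of t**2 enters the sum
segment [1/2, 1) carries t*log(t); integrate it
the [1, 3/2) slice contributes ∫ log(t)·t^(s-1) dt
for t in [3/2, ∞): the term is ∫ exp(-t)·t^(s-1)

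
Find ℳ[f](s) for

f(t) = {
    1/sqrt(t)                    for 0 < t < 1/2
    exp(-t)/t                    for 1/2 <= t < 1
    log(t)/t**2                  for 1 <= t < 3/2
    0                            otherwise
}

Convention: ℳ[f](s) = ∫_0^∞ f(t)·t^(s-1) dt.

reversing the shared t-power: sqrt(t) on [0, 1/2); exp(-t) on [1/2, 1); log(t)/t on [1, 3/2)
summing 3 kernel integrals split by 1/2, 1 yields ℳ[f](s)
∫ over [0, 1/2) of 1/sqrt(t)·t^(s-1) joins the sum
on [1/2, 1) integrate f = exp(-t)/t against the kernel
segment [1, 3/2) carries log(t)/t**2; integrate it

(9*2**s*(2*s - 1)*(-2*s + (s - 1)**2 + 3)*uppergamma(s - 1, 1/2) - 9*2**s*(2*s - 1)*(-2*s + (s - 1)**2 + 3)*uppergamma(s - 1, 1) + 9*2**s*(2*s - 1) + 4*3**s*(1 - 2*s) + 3**s*(s - 1)*(2*s - 1)*(-4*log(2) + 4*log(3)) + 3**s*(2*s - 1)*(-4*log(3) + 4*log(2)) + 18*sqrt(2)*(-2*s + (s - 1)**2 + 3))/(9*2**s*(2*s - 1)*(-2*s + (s - 1)**2 + 3))
  Re(s) > 1/2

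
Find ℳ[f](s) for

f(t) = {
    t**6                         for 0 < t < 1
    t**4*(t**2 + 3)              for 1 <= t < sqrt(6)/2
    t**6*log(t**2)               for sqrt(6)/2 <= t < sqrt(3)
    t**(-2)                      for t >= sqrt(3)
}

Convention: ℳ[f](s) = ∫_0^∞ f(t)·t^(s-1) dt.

strip the power substitution: t**3 on [0, 1); t**2*(t + 3) on [1, 3/2); t**3*log(t) on [3/2, 3); …
undo the shared t-power: t on [0, 1); t + 3 on [1, 3/2); t*log(t) on [3/2, 3); …
summing 4 kernel integrals split by 1, sqrt(6)/2, sqrt(3) yields ℳ[f](s)
∫ over [0, 1) of t**6·t^(s-1) joins the sum
∫ t**4*(t**2 + 3)·t^(s-1) over [1, sqrt(6)/2)
between sqrt(6)/2 and sqrt(3) the integrand is t**6*log(t**2)·t^(s-1)
∫ over [sqrt(3), ∞) of t**(-2)·t^(s-1) joins the sum

2**(-s/2 - 2)*(-162*2**(s/2 + 2)*(s/2 - 1)*(s/2 + 2)*(s + (s/2 + 2)**2 + 5) - 162*2**(s/2 + 2)*(s/2 - 1)*(s + (s/2 + 2)**2 + 5) - 81*3**(s/2 + 2)*(s/2 - 1)*(s/2 + 2)**2*(s/2 + 3)*log(3) + 81*3**(s/2 + 2)*(s/2 - 1)*(s/2 + 2)**2*(s/2 + 3)*log(2) - 81*3**(s/2 + 2)*(s/2 - 1)*(s/2 + 2)*(s/2 + 3)*log(3) + 81*3**(s/2 + 2)*(s/2 - 1)*(s/2 + 2)*(s/2 + 3)*log(2) + 81*3**(s/2 + 2)*(s/2 - 1)*(s/2 + 2)*(s/2 + 3) + 243*3**(s/2 + 2)*(s/2 - 1)*(s/2 + 2)*(s + (s/2 + 2)**2 + 5) + 162*3**(s/2 + 2)*(s/2 - 1)*(s + (s/2 + 2)**2 + 5) + 162*6**(s/2 + 2)*(s/2 - 1)*(s/2 + 2)**2*(s/2 + 3)*log(3) - 162*6**(s/2 + 2)*(s/2 - 1)*(s/2 + 2)*(s/2 + 3) + 162*6**(s/2 + 2)*(s/2 - 1)*(s/2 + 2)*(s/2 + 3)*log(3) - 2*6**(s/2 + 2)*(s/2 + 2)*(s/2 + 3)*(s + (s/2 + 2)**2 + 5))/(108*(s/2 - 1)*(s/2 + 2)*(s/2 + 3)*(s + (s/2 + 2)**2 + 5))
  -6 < Re(s) < 2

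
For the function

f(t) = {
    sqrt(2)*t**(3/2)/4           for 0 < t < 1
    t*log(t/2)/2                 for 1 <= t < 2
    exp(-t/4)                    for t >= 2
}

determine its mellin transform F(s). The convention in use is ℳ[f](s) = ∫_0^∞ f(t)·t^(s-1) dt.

(2*2**(2*s)*(2*s + 3)*(s**2 + 2*s + 1)*uppergamma(s, 1/2) - 2*2**s*(2*s + 3) + s*(2*s + 3)*log(2) + 2*s + (2*s + 3)*log(2) + sqrt(2)*(s**2 + 2*s + 1) + 3)/(2*(2*s + 3)*(s**2 + 2*s + 1))
  Re(s) > -3/2

the common scale on t comes off first: t**(3/2) on [0, 1/2); t*log(t) on [1/2, 1); exp(-t/2) on [1, ∞)
linearity at 1, 2 turns ℳ[f](s) into 3 summed integrals
∫ over [0, 1) of sqrt(2)*t**(3/2)/4·t^(s-1) joins the sum
on [1, 2) integrate f = t*log(t/2)/2 against the kernel
the [2, ∞) slice contributes ∫ exp(-t/4)·t^(s-1) dt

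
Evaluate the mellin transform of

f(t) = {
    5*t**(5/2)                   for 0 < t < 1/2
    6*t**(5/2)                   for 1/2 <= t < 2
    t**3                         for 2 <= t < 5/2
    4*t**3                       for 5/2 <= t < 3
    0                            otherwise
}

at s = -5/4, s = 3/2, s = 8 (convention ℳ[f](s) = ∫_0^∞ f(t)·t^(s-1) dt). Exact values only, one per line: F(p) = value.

F(-5/4) = -15*2**(1/4)*5**(3/4)/7 - 47*2**(3/4)/35 + 48*2**(1/4)/5 + 48*3**(3/4)/7
F(3/2) = -625*sqrt(10)/48 - 32*sqrt(2)/9 + 1535/64 + 72*sqrt(3)
F(8) = 12582911*sqrt(2)/21504 + 1300509545/22528

treat the 4 regions marked off by 1/2, 2, 5/2 separately and sum
∫ over [0, 1/2) of 5*t**(5/2)·t^(s-1) joins the sum
segment 1/2 to 2 holds 6*t**(5/2); add its integral
over [2, 5/2), the kernel integral of t**3 enters the sum
∫ 4*t**3·t^(s-1) over [5/2, 3)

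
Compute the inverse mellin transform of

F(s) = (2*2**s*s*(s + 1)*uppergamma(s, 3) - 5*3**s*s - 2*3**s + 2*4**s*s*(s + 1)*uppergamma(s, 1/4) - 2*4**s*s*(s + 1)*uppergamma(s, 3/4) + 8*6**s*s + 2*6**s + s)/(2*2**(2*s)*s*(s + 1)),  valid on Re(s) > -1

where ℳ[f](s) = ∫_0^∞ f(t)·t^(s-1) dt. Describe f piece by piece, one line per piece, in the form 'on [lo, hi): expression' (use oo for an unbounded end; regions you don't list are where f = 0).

on [0, 1/4): 2*t
on [1/4, 3/4): exp(-t)
on [3/4, 3/2): 2*t + 1
on [3/2, oo): exp(-2*t)

undo the common scale on t: t on [0, 1/2); exp(-t/2) on [1/2, 3/2); t + 1 on [3/2, 3); …
breakpoints 1/4, 3/4, 3/2: one integral from each of the 4 segments
segment 0 to 1/4 holds 2*t; add its integral
on [1/4, 3/4): add ∫ exp(-t)·t^(s-1) dt
on [3/4, 3/2) integrate f = (2*t + 1) against the kernel
for t in [3/2, ∞): the term is ∫ exp(-2*t)·t^(s-1)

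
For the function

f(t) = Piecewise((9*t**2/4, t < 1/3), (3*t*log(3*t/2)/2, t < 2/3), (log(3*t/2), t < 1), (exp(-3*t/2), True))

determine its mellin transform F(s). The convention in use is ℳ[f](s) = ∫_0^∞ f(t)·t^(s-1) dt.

undo the common scale on t: 9*t**2 on [0, 1/6); 3*t*log(3*t) on [1/6, 1/3); log(3*t) on [1/3, 1/2); …
back out the common scale on t: t**2 on [0, 1/2); t*log(t) on [1/2, 1); log(t) on [1, 3/2); …
cuts at 1/3, 2/3, 1: linearity sums the 4 kernel integrals
∫ 9*t**2/4·t^(s-1) over [0, 1/3)
on [1/3, 2/3): add ∫ 3*t*log(3*t/2)/2·t^(s-1) dt
∫ over [2/3, 1) of log(3*t/2)·t^(s-1) joins the sum
on [1, ∞): add ∫ exp(-3*t/2)·t^(s-1) dt

2**s*(4*2**s*s**2*(s + 2)*(s**2 + 2*s + 1)*uppergamma(s, 3/2) - 4*2**s*s**2*(s + 2) + 4*2**s*(s + 2)*(s**2 + 2*s + 1) + 3**s*s*(s + 2)*(-4*log(2) + 4*log(3))*(s**2 + 2*s + 1) - 4*3**s*(s + 2)*(s**2 + 2*s + 1) + s**3*(s + 2)*log(4) + s**2*(s + 2)*log(4) + 2*s**2*(s + 2) + s**2*(s**2 + 2*s + 1))/(4*6**s*s**2*(s + 2)*(s**2 + 2*s + 1))
  Re(s) > -2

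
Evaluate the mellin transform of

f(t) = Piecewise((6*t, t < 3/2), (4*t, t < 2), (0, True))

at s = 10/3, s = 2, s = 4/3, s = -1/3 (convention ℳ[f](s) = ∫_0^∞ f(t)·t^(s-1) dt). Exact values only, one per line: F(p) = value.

along the cuts 3/2, ℳ[f](s) splits into 2 integrals
piece [0, 3/2): integrate 6*t against the kernel
for t in [3/2, 2): the term is ∫ 4*t·t^(s-1)

F(10/3) = 243*12**(1/3)/208 + 192*2**(1/3)/13
F(2) = 155/12
F(4/3) = 27*12**(1/3)/28 + 48*2**(1/3)/7
F(-1/3) = 3*2**(1/3)*(3**(2/3) + 4*2**(1/3))/2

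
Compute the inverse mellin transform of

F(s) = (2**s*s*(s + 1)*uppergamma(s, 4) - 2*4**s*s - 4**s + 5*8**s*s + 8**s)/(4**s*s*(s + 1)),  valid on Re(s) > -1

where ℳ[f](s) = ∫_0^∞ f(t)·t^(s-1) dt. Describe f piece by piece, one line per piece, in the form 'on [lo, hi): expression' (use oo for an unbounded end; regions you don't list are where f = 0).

on [0, 1): t
on [1, 2): 2*t + 1
on [2, oo): exp(-2*t)

breakpoints 1, 2: one integral from each of the 3 segments
segment 0 to 1 holds t; add its integral
the [1, 2) slice contributes ∫ (2*t + 1)·t^(s-1) dt
on [2, ∞) integrate f = exp(-2*t) against the kernel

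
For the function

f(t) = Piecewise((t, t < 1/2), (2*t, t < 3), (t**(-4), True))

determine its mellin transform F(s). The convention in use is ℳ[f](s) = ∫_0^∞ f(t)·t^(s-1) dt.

treat the 3 regions marked off by 1/2, 3 separately and sum
[0, 1/2) adds the kernel integral of t
the [1/2, 3) slice contributes ∫ 2*t·t^(s-1) dt
on [3, ∞): add ∫ t**(-4)·t^(s-1) dt

(970*6**s*s - 3890*6**s - 81*s + 324)/(162*2**s*(s**2 - 3*s - 4))
  -1 < Re(s) < 4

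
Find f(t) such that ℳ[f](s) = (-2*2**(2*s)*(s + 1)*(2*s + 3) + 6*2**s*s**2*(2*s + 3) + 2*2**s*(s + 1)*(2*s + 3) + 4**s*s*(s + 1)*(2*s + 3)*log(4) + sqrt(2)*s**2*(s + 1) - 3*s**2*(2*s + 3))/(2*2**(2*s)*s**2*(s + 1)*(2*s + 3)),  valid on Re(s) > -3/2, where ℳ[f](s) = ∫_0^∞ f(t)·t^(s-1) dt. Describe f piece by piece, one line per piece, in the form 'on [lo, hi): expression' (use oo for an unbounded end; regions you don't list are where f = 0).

undo the common scale on t: t**(3/2) on [0, 1/2); 3*t on [1/2, 1); log(t) on [1, 2)
integrate the 3 segments split at 1/4, 1/2, then add the results
for t in [0, 1/4): the term is ∫ 2*sqrt(2)*t**(3/2)·t^(s-1)
between 1/4 and 1/2 the integrand is 6*t·t^(s-1)
between 1/2 and 1 the integrand is log(2*t)·t^(s-1)

on [0, 1/4): 2*sqrt(2)*t**(3/2)
on [1/4, 1/2): 6*t
on [1/2, 1): log(2*t)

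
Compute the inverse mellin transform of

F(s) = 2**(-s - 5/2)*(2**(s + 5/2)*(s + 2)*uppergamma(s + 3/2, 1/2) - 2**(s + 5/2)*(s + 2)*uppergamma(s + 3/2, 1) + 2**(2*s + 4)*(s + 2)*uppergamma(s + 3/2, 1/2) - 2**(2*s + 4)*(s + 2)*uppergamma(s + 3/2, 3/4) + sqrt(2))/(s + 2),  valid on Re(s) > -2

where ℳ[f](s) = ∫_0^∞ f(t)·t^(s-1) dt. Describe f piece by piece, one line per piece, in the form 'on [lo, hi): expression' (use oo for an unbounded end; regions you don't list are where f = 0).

reversing the shared t-power: 1 on [0, 1/2); exp(-t)/sqrt(t) on [1/2, 1); exp(-t/2)/sqrt(t) on [1, 3/2)
reversing the shared t-power: t on [0, 1/2); sqrt(t)*exp(-t) on [1/2, 1); sqrt(t)*exp(-t/2) on [1, 3/2)
invert the shared t-power to get sqrt(t) on [0, 1/2); exp(-t) on [1/2, 1); exp(-t/2) on [1, 3/2)
breakpoints 1/2, 1: one integral from each of the 3 segments
∫ over [0, 1/2) of t**2·t^(s-1) joins the sum
between 1/2 and 1 the integrand is t**(3/2)*exp(-t)·t^(s-1)
∫ t**(3/2)*exp(-t/2)·t^(s-1) over [1, 3/2)

on [0, 1/2): t**2
on [1/2, 1): t**(3/2)*exp(-t)
on [1, 3/2): t**(3/2)*exp(-t/2)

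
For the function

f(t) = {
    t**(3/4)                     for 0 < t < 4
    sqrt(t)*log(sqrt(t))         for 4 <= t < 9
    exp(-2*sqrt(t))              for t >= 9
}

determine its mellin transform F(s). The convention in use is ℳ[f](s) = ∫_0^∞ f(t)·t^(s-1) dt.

2*(-4*144**s*s*(4*s + 3)*log(2) - 2*144**s*(4*s + 3)*log(2) + 2*144**s*(4*s + 3) + 4*144**s*sqrt(2)*(4*s**2 + 4*s + 1) + 6*324**s*s*(4*s + 3)*log(3) - 3*324**s*(4*s + 3) + 3*324**s*(4*s + 3)*log(3) + 9**s*(4*s + 3)*(4*s**2 + 4*s + 1)*uppergamma(2*s, 6))/(36**s*(4*s + 3)*(4*s**2 + 4*s + 1))
  Re(s) > -3/4

back out the power substitution: t**(3/2) on [0, 2); t*log(t) on [2, 3); exp(-2*t) on [3, ∞)
cuts at 4, 9: linearity sums the 3 kernel integrals
the [0, 4) slice contributes ∫ t**(3/4)·t^(s-1) dt
on [4, 9): add ∫ sqrt(t)*log(sqrt(t))·t^(s-1) dt
∫ exp(-2*sqrt(t))·t^(s-1) over [9, ∞)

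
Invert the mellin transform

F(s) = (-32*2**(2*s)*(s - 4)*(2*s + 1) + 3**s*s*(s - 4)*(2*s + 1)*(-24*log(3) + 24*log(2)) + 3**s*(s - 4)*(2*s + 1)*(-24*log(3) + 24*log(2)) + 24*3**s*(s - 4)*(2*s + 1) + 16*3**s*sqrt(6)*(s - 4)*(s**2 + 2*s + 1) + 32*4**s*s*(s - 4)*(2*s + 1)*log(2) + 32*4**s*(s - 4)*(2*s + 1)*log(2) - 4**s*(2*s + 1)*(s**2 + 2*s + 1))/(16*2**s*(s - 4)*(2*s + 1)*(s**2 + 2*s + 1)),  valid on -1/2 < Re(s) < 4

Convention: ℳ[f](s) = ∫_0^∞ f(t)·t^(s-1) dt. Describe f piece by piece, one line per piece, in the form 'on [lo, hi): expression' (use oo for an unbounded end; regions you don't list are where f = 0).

integrate the 3 segments split at 3/2, 2, then add the results
over [0, 3/2), the kernel integral of sqrt(t) enters the sum
piece [3/2, 2): integrate t*log(t) against the kernel
on [2, ∞): add ∫ t**(-4)·t^(s-1) dt

on [0, 3/2): sqrt(t)
on [3/2, 2): t*log(t)
on [2, oo): t**(-4)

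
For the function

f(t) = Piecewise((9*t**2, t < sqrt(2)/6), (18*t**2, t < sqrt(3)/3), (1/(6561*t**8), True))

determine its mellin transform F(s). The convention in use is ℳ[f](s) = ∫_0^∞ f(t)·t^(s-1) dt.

back out the common scale on t: t**2 on [0, sqrt(2)/2); 2*t**2 on [sqrt(2)/2, sqrt(3)); t**(-8) on [sqrt(3), ∞)
invert the power substitution to get t on [0, 1/2); 2*t on [1/2, 3); t**(-4) on [3, ∞)
treat the 3 regions marked off by sqrt(2)/6, sqrt(3)/3 separately and sum
segment [0, sqrt(2)/6) carries 9*t**2; integrate it
on [sqrt(2)/6, sqrt(3)/3): add ∫ 18*t**2·t^(s-1) dt
[sqrt(3)/3, ∞) adds the kernel integral of 1/(6561*t**8)

(970*12**(s/2)*s - 7780*12**(s/2) - 81*2**(s/2)*s + 648*2**(s/2))/(162*6**s*(s**2 - 6*s - 16))
  -2 < Re(s) < 8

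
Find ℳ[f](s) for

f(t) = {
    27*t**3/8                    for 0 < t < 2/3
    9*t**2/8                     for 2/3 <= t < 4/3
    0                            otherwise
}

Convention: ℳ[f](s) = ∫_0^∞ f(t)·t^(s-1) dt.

reversing the common scale on t: t**3 on [0, 1); t**2/2 on [1, 2)
remove the shared t-power first: t on [0, 1); 1/2 on [1, 2)
cuts at 2/3: linearity sums the 2 kernel integrals
on [0, 2/3) integrate f = 27*t**3/8 against the kernel
for t in [2/3, 4/3): the term is ∫ 9*t**2/8·t^(s-1)

(2**(s + 2)*(s + 3) + s + 1)/(2*(3/2)**s*(s + 2)*(s + 3))
  Re(s) > -3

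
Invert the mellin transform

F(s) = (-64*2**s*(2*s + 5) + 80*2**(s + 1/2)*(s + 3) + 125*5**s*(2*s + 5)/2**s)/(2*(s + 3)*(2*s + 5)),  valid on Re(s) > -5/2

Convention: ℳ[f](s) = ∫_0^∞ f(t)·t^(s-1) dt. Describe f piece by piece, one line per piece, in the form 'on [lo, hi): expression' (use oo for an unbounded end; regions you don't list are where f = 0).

on [0, 2): 5*t**(5/2)
on [2, 5/2): 4*t**3

the 2 pieces separated at 2 each add one integral
over [0, 2), the kernel integral of 5*t**(5/2) enters the sum
between 2 and 5/2 the integrand is 4*t**3·t^(s-1)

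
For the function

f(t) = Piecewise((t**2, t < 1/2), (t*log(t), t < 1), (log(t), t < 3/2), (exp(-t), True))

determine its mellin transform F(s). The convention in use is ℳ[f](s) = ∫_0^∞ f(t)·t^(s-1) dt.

(4*2**s*s**2*(s + 2)*(s**2 + 2*s + 1)*uppergamma(s, 3/2) - 4*2**s*s**2*(s + 2) + 4*2**s*(s + 2)*(s**2 + 2*s + 1) + 3**s*s*(s + 2)*(-4*log(2) + 4*log(3))*(s**2 + 2*s + 1) - 4*3**s*(s + 2)*(s**2 + 2*s + 1) + s**3*(s + 2)*log(4) + s**2*(s + 2)*log(4) + 2*s**2*(s + 2) + s**2*(s**2 + 2*s + 1))/(4*2**s*s**2*(s + 2)*(s**2 + 2*s + 1))
  Re(s) > -2

linearity at 1/2, 1, 3/2 turns ℳ[f](s) into 4 summed integrals
on [0, 1/2): add ∫ t**2·t^(s-1) dt
on [1/2, 1): add ∫ t*log(t)·t^(s-1) dt
the [1, 3/2) slice contributes ∫ log(t)·t^(s-1) dt
on [3/2, ∞) integrate f = exp(-t) against the kernel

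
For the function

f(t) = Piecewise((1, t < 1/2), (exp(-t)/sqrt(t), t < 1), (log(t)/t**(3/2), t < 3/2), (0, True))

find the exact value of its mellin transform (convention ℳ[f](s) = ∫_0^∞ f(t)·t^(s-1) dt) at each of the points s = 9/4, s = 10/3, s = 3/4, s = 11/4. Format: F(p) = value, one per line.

invert the shared t-power to get t on [0, 1/2); sqrt(t)*exp(-t) on [1/2, 1); log(t)/sqrt(t) on [1, 3/2)
the shared t-power comes off first: sqrt(t) on [0, 1/2); exp(-t) on [1/2, 1); log(t)/t on [1, 3/2)
split f at 1/2, 1: ℳ[f](s) collects 3 kernel integrals
segment 0 to 1/2 holds 1; add its integral
piece [1/2, 1): integrate exp(-t)/sqrt(t) against the kernel
on [1, 3/2): add ∫ log(t)/t**(3/2)·t^(s-1) dt

F(9/4) = -8*2**(1/4)*3**(3/4)/9 - uppergamma(7/4, 1) + 2**(3/4)/18 + log(3**(2*2**(1/4)*3**(3/4)/3)/2**(2*2**(1/4)*3**(3/4)/3)) + uppergamma(7/4, 1/2) + 16/9
F(10/3) = -uppergamma(17/6, 1) - 27*2**(1/6)*3**(5/6)/121 + 3*2**(2/3)/160 + 36/121 + log(3**(9*2**(1/6)*3**(5/6)/22)/2**(9*2**(1/6)*3**(5/6)/22)) + uppergamma(17/6, 1/2)
F(3/4) = -16*2**(3/4)*3**(1/4)/27 + log(2**(4*2**(3/4)*3**(1/4)/9)/3**(4*2**(3/4)*3**(1/4)/9)) - uppergamma(1/4, 1) + uppergamma(1/4, 1/2) + 2*2**(1/4)/3 + 16/9
F(11/4) = -12*2**(3/4)*3**(1/4)/25 - uppergamma(9/4, 1) + 2**(1/4)/22 + log(3**(3*2**(3/4)*3**(1/4)/5)/2**(3*2**(3/4)*3**(1/4)/5)) + 16/25 + uppergamma(9/4, 1/2)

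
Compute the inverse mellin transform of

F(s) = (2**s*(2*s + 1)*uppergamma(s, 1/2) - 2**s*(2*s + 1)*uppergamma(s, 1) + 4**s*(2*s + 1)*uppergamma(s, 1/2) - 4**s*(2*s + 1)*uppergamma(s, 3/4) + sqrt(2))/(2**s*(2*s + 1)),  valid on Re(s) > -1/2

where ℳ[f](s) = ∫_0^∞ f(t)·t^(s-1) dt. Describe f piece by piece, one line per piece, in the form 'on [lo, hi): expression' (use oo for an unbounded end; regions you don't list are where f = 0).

the 3 pieces separated at 1/2, 1 each add one integral
[0, 1/2) adds the kernel integral of sqrt(t)
segment 1/2 to 1 holds exp(-t); add its integral
[1, 3/2) adds the kernel integral of exp(-t/2)

on [0, 1/2): sqrt(t)
on [1/2, 1): exp(-t)
on [1, 3/2): exp(-t/2)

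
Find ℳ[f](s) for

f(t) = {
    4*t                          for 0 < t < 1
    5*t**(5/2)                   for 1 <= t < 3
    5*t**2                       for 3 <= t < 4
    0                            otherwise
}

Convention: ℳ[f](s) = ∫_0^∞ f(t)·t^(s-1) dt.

decompose at 1, 3; ℳ[f](s) sums the 3 pieces' integrals
on [0, 1) integrate f = 4*t against the kernel
∫ over [1, 3) of 5*t**(5/2)·t^(s-1) joins the sum
[3, 4) adds the kernel integral of 5*t**2

(80*2**(2*s)*(s + 1)*(2*s + 5) - 45*3**s*(s + 1)*(2*s + 5) + 90*3**(s + 1/2)*(s + 1)*(s + 2) - 10*(s + 1)*(s + 2) + 4*(s + 2)*(2*s + 5))/((s + 1)*(s + 2)*(2*s + 5))
  Re(s) > -1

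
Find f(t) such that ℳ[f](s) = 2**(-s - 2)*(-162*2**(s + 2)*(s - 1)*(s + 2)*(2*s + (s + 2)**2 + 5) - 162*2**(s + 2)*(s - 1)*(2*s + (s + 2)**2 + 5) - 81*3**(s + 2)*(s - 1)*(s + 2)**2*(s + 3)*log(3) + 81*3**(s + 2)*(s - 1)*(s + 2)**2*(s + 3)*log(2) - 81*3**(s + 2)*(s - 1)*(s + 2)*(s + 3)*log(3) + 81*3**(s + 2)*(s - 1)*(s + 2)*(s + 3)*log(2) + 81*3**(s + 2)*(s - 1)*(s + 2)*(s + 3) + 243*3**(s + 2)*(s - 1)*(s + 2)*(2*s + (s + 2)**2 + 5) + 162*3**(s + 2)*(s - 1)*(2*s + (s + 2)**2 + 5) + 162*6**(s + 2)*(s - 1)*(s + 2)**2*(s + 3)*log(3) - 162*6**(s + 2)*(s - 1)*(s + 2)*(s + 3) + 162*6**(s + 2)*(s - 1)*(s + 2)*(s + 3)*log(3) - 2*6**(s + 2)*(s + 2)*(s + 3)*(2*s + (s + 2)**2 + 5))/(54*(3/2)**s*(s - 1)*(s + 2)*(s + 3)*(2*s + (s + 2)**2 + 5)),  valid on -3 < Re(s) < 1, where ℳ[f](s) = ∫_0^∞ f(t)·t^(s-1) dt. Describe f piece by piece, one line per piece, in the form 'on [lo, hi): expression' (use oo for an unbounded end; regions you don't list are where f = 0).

on [0, 2/3): 27*t**3/8
on [2/3, 1): 9*t**2*(3*t/2 + 3)/4
on [1, 2): 27*t**3*log(3*t/2)/8
on [2, oo): 2/(3*t)

reversing the common scale on t: t**3 on [0, 1); t**2*(t + 3) on [1, 3/2); t**3*log(t) on [3/2, 3); …
peel off the shared t-power: t on [0, 1); t + 3 on [1, 3/2); t*log(t) on [3/2, 3); …
split f at 2/3, 1, 2: ℳ[f](s) collects 4 kernel integrals
segment [0, 2/3) carries 27*t**3/8; integrate it
on [2/3, 1) integrate f = 9*t**2*(3*t/2 + 3)/4 against the kernel
on [1, 2): add ∫ 27*t**3*log(3*t/2)/8·t^(s-1) dt
segment 2 to ∞ holds 2/(3*t); add its integral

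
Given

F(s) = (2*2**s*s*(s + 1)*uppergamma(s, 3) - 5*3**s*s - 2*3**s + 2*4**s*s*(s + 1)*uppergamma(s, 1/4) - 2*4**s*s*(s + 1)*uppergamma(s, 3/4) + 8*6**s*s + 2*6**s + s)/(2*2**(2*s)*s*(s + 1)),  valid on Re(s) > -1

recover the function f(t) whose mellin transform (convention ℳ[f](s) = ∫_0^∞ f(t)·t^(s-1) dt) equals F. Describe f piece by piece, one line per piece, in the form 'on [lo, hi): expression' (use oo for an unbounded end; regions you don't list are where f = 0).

undo the common scale on t: t on [0, 1/2); exp(-t/2) on [1/2, 3/2); t + 1 on [3/2, 3); …
treat the 4 regions marked off by 1/4, 3/4, 3/2 separately and sum
∫ 2*t·t^(s-1) over [0, 1/4)
on [1/4, 3/4): add ∫ exp(-t)·t^(s-1) dt
over [3/4, 3/2), the kernel integral of (2*t + 1) enters the sum
between 3/2 and ∞ the integrand is exp(-2*t)·t^(s-1)

on [0, 1/4): 2*t
on [1/4, 3/4): exp(-t)
on [3/4, 3/2): 2*t + 1
on [3/2, oo): exp(-2*t)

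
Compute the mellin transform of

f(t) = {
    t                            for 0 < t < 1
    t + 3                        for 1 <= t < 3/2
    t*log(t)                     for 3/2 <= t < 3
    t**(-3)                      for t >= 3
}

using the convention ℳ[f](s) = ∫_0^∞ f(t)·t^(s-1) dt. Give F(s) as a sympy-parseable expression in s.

(-162*2**s*s*(s - 3)*(s**2 + 2*s + 1) - 162*2**s*(s - 3)*(s**2 + 2*s + 1) - 81*3**s*s**2*(s - 3)*(s + 1)*log(3) + 81*3**s*s**2*(s - 3)*(s + 1)*log(2) - 81*3**s*s*(s - 3)*(s + 1)*log(3) + 81*3**s*s*(s - 3)*(s + 1)*log(2) + 81*3**s*s*(s - 3)*(s + 1) + 243*3**s*s*(s - 3)*(s**2 + 2*s + 1) + 162*3**s*(s - 3)*(s**2 + 2*s + 1) + 162*6**s*s**2*(s - 3)*(s + 1)*log(3) - 162*6**s*s*(s - 3)*(s + 1) + 162*6**s*s*(s - 3)*(s + 1)*log(3) - 2*6**s*s*(s + 1)*(s**2 + 2*s + 1))/(54*2**s*s*(s - 3)*(s + 1)*(s**2 + 2*s + 1))
  -1 < Re(s) < 3

f breaks at 1, 3/2, 3 into 4 integrals to sum
∫ t·t^(s-1) over [0, 1)
segment 1 to 3/2 holds (t + 3); add its integral
∫ t*log(t)·t^(s-1) over [3/2, 3)
segment [3, ∞) carries t**(-3); integrate it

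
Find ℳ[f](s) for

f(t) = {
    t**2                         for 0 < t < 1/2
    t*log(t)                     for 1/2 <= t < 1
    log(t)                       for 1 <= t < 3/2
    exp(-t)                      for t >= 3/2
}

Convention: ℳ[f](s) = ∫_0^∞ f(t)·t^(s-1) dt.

(4*2**s*s**2*(s + 2)*(s**2 + 2*s + 1)*uppergamma(s, 3/2) - 4*2**s*s**2*(s + 2) + 4*2**s*(s + 2)*(s**2 + 2*s + 1) + 3**s*s*(s + 2)*(-4*log(2) + 4*log(3))*(s**2 + 2*s + 1) - 4*3**s*(s + 2)*(s**2 + 2*s + 1) + s**3*(s + 2)*log(4) + s**2*(s + 2)*log(4) + 2*s**2*(s + 2) + s**2*(s**2 + 2*s + 1))/(4*2**s*s**2*(s + 2)*(s**2 + 2*s + 1))
  Re(s) > -2

f breaks at 1/2, 1, 3/2 into 4 integrals to sum
[0, 1/2) adds the kernel integral of t**2
for t in [1/2, 1): the term is ∫ t*log(t)·t^(s-1)
for t in [1, 3/2): the term is ∫ log(t)·t^(s-1)
on [3/2, ∞) integrate f = exp(-t) against the kernel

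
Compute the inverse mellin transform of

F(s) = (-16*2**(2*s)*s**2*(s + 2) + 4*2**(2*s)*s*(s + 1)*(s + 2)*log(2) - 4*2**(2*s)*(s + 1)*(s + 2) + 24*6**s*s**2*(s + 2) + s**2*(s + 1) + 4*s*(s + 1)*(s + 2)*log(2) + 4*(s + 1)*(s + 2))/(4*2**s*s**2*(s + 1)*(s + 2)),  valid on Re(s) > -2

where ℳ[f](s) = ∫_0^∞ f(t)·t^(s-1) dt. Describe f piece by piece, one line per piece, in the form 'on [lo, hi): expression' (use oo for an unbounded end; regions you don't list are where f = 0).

on [0, 1/2): t**2
on [1/2, 2): log(t)
on [2, 3): 2*t

cuts at 1/2, 2: linearity sums the 3 kernel integrals
[0, 1/2) adds the kernel integral of t**2
[1/2, 2) adds the kernel integral of log(t)
∫ over [2, 3) of 2*t·t^(s-1) joins the sum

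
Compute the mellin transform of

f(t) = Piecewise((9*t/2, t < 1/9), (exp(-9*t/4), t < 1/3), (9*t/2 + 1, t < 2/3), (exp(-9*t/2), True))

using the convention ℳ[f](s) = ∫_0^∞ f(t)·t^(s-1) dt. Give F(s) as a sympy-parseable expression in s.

the common scale on t comes off first: 3*t on [0, 1/6); exp(-3*t/2) on [1/6, 1/2); 3*t + 1 on [1/2, 1); …
the common scale on t comes off first: t on [0, 1/2); exp(-t/2) on [1/2, 3/2); t + 1 on [3/2, 3); …
cuts at 1/9, 1/3, 2/3: linearity sums the 4 kernel integrals
∫ 9*t/2·t^(s-1) over [0, 1/9)
piece [1/9, 1/3): integrate exp(-9*t/4) against the kernel
segment 1/3 to 2/3 holds (9*t/2 + 1); add its integral
∫ over [2/3, ∞) of exp(-9*t/2)·t^(s-1) joins the sum

(2*2**s*s*(s + 1)*uppergamma(s, 3) - 5*3**s*s - 2*3**s + 2*4**s*s*(s + 1)*uppergamma(s, 1/4) - 2*4**s*s*(s + 1)*uppergamma(s, 3/4) + 8*6**s*s + 2*6**s + s)/(2*9**s*s*(s + 1))
  Re(s) > -1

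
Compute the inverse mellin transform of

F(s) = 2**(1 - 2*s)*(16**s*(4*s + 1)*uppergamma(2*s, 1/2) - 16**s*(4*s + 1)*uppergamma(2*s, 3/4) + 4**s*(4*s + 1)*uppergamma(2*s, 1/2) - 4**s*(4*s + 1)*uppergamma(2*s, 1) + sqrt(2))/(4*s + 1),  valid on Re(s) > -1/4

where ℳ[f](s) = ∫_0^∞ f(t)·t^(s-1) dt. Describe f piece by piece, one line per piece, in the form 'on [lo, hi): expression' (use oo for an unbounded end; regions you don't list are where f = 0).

on [0, 1/4): t**(1/4)
on [1/4, 1): exp(-sqrt(t))
on [1, 9/4): exp(-sqrt(t)/2)

peel off the power substitution: sqrt(t) on [0, 1/2); exp(-t) on [1/2, 1); exp(-t/2) on [1, 3/2)
treat the 3 regions marked off by 1/4, 1 separately and sum
∫ over [0, 1/4) of t**(1/4)·t^(s-1) joins the sum
for t in [1/4, 1): the term is ∫ exp(-sqrt(t))·t^(s-1)
[1, 9/4) adds the kernel integral of exp(-sqrt(t)/2)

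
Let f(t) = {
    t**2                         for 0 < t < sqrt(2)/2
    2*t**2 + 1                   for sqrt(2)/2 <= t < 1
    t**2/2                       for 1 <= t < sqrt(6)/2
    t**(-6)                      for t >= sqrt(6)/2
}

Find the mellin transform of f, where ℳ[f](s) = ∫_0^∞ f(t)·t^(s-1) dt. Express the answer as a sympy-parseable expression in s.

(sqrt(2)/2)**s*(270*2**(s/2)*s*(s - 6) + 216*2**(s/2)*(s - 6) + 81*3**(s/2)*s*(s - 6) - 32*3**(s/2)*s*(s + 2) - 162*s*(s - 6) - 216*s + 1296)/(108*s*(s - 6)*(s + 2))
  -2 < Re(s) < 6

undo the power substitution: t on [0, 1/2); 2*t + 1 on [1/2, 1); t/2 on [1, 3/2); …
along the cuts sqrt(2)/2, 1, sqrt(6)/2, ℳ[f](s) splits into 4 integrals
∫ t**2·t^(s-1) over [0, sqrt(2)/2)
on [sqrt(2)/2, 1) integrate f = (2*t**2 + 1) against the kernel
piece [1, sqrt(6)/2): integrate t**2/2 against the kernel
[sqrt(6)/2, ∞) adds the kernel integral of t**(-6)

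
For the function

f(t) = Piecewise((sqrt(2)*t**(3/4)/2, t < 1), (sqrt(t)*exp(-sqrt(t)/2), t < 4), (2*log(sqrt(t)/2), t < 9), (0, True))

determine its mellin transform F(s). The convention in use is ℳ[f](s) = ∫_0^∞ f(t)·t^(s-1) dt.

(16*2**(2*s)*s**3*uppergamma(2*s + 1, 1/2) - 16*2**(2*s)*s**3*uppergamma(2*s + 1, 1) + 12*2**(2*s)*s**2*uppergamma(2*s + 1, 1/2) - 12*2**(2*s)*s**2*uppergamma(2*s + 1, 1) + 4*2**(2*s)*s - 3*3**(2*s) + 3*4**s + 9**s*s**2*(-8*log(2) + 8*log(3)) - 4*9**s*s + 9**s*s*(-6*log(2) + 6*log(3)) + 2*sqrt(2)*s**2)/(s**2*(4*s + 3))
  Re(s) > -3/4

invert the power substitution to get sqrt(2)*t**(3/2)/2 on [0, 1); t*exp(-t/2) on [1, 2); 2*log(t/2) on [2, 3)
invert the shared t-power to get sqrt(2)*sqrt(t)/2 on [0, 1); exp(-t/2) on [1, 2); 2*log(t/2)/t on [2, 3)
remove the common scale on t first: sqrt(t) on [0, 1/2); exp(-t) on [1/2, 1); log(t)/t on [1, 3/2)
summing 3 kernel integrals split by 1, 4 yields ℳ[f](s)
segment 0 to 1 holds sqrt(2)*t**(3/4)/2; add its integral
over [1, 4), the kernel integral of sqrt(t)*exp(-sqrt(t)/2) enters the sum
segment [4, 9) carries 2*log(sqrt(t)/2); integrate it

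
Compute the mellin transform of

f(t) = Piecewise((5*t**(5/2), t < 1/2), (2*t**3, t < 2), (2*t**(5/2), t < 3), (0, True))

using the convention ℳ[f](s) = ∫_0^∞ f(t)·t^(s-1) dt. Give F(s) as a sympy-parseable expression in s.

(64*2**s*(2*s + 5) + 5*2**(1/2 - s)*(s + 3) - 64*2**(s + 1/2)*(s + 3) + 144*3**(s + 1/2)*(s + 3) - (2*s + 5)/2**s)/(4*(s + 3)*(2*s + 5))
  Re(s) > -5/2

the 3 pieces separated at 1/2, 2 each add one integral
∫ over [0, 1/2) of 5*t**(5/2)·t^(s-1) joins the sum
on [1/2, 2) integrate f = 2*t**3 against the kernel
piece [2, 3): integrate 2*t**(5/2) against the kernel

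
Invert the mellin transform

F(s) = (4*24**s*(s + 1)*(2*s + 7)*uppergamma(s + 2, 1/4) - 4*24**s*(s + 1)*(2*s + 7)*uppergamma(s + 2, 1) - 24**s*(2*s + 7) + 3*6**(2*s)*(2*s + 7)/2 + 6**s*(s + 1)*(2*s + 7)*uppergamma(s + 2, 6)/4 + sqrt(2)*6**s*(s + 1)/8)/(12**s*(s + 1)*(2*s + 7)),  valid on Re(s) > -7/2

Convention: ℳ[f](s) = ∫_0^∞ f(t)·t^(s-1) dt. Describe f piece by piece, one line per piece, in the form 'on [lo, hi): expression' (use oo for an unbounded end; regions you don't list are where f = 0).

back out the shared t-power: t**(3/2) on [0, 1/2); exp(-t/2) on [1/2, 2); 1/(2*t) on [2, 3); …
slice at 1/2, 2, 3, transform all 4 pieces, and sum them
segment 0 to 1/2 holds t**(7/2); add its integral
the [1/2, 2) slice contributes ∫ t**2*exp(-t/2)·t^(s-1) dt
[2, 3) adds the kernel integral of t/2
segment [3, ∞) carries t**2*exp(-2*t); integrate it

on [0, 1/2): t**(7/2)
on [1/2, 2): t**2*exp(-t/2)
on [2, 3): t/2
on [3, oo): t**2*exp(-2*t)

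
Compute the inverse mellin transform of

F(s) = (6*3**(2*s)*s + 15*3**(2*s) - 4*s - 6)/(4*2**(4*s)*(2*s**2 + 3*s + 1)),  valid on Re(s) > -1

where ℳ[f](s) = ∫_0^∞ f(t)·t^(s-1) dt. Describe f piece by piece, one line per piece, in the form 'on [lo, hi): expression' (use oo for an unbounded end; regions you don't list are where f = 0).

back out the power substitution: 4*t**2 on [0, 1/4); 2*t*(2 - 2*t) on [1/4, 3/4)
strip the common scale on t: t**2 on [0, 1/2); t*(2 - t) on [1/2, 3/2)
back out the shared t-power: t on [0, 1/2); 2 - t on [1/2, 3/2)
f breaks at 1/16 into 2 integrals to sum
between 0 and 1/16 the integrand is 4*t·t^(s-1)
the [1/16, 9/16) slice contributes ∫ 2*sqrt(t)*(2 - 2*sqrt(t))·t^(s-1) dt

on [0, 1/16): 4*t
on [1/16, 9/16): 2*sqrt(t)*(2 - 2*sqrt(t))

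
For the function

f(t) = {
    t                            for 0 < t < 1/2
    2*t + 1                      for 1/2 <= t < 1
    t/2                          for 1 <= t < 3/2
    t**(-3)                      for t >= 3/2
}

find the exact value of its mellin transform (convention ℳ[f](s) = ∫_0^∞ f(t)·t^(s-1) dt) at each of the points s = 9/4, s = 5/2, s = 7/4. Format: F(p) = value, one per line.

F(9/4) = 2**(3/4)*(-70 + 424*2**(1/4) + 659*3**(1/4))/936
F(5/2) = -19*sqrt(2)/280 + 29/35 + 305*sqrt(6)/336
F(7/4) = 2**(1/4)*(-2610 + 5299*3**(3/4) + 7740*2**(3/4))/13860

breakpoints 1/2, 1, 3/2: one integral from each of the 4 segments
for t in [0, 1/2): the term is ∫ t·t^(s-1)
∫ (2*t + 1)·t^(s-1) over [1/2, 1)
∫ over [1, 3/2) of t/2·t^(s-1) joins the sum
segment 3/2 to ∞ holds t**(-3); add its integral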